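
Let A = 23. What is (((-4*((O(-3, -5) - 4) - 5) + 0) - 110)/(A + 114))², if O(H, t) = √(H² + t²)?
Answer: 6020/18769 + 592*√34/18769 ≈ 0.50466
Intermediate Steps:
(((-4*((O(-3, -5) - 4) - 5) + 0) - 110)/(A + 114))² = (((-4*((√((-3)² + (-5)²) - 4) - 5) + 0) - 110)/(23 + 114))² = (((-4*((√(9 + 25) - 4) - 5) + 0) - 110)/137)² = (((-4*((√34 - 4) - 5) + 0) - 110)*(1/137))² = (((-4*((-4 + √34) - 5) + 0) - 110)*(1/137))² = (((-4*(-9 + √34) + 0) - 110)*(1/137))² = ((((36 - 4*√34) + 0) - 110)*(1/137))² = (((36 - 4*√34) - 110)*(1/137))² = ((-74 - 4*√34)*(1/137))² = (-74/137 - 4*√34/137)²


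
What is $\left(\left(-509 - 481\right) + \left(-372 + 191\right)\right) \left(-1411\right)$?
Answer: $1652281$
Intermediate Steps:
$\left(\left(-509 - 481\right) + \left(-372 + 191\right)\right) \left(-1411\right) = \left(-990 - 181\right) \left(-1411\right) = \left(-1171\right) \left(-1411\right) = 1652281$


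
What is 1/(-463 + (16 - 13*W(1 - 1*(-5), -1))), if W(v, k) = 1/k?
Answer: -1/434 ≈ -0.0023041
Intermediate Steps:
1/(-463 + (16 - 13*W(1 - 1*(-5), -1))) = 1/(-463 + (16 - 13/(-1))) = 1/(-463 + (16 - 13*(-1))) = 1/(-463 + (16 + 13)) = 1/(-463 + 29) = 1/(-434) = -1/434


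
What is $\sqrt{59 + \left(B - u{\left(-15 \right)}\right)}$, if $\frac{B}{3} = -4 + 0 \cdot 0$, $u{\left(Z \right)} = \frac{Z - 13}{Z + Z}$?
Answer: $\frac{\sqrt{10365}}{15} \approx 6.7872$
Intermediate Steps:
$u{\left(Z \right)} = \frac{-13 + Z}{2 Z}$
$B = -12$ ($B = 3 \left(-4 + 0 \cdot 0\right) = 3 \left(-4 + 0\right) = 3 \left(-4\right) = -12$)
$\sqrt{59 + \left(B - u{\left(-15 \right)}\right)} = \sqrt{59 - \left(12 + \frac{-13 - 15}{2 \left(-15\right)}\right)} = \sqrt{59 - \left(12 + \frac{1}{2} \left(- \frac{1}{15}\right) \left(-28\right)\right)} = \sqrt{59 - \frac{194}{15}} = \sqrt{\frac{691}{15}} = \frac{\sqrt{10365}}{15}$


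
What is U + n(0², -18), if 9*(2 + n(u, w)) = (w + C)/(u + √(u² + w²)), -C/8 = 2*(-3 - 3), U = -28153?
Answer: -760172/27 ≈ -28155.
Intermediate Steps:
C = 96 (C = -16*(-3 - 3) = -16*(-6) = -8*(-12) = 96)
n(u, w) = -2 + (96 + w)/(9*(u + √(u² + w²))) (n(u, w) = -2 + ((w + 96)/(u + √(u² + w²)))/9 = -2 + ((96 + w)/(u + √(u² + w²)))/9 = -2 + (96 + w)/(9*(u + √(u² + w²))))
U + n(0², -18) = -28153 + (96 - 18 - 18*0² - 18*√((0²)² + (-18)²))/(9*(0² + √((0²)² + (-18)²))) = -28153 + (96 - 18 - 18*0 - 18*√(0² + 324))/(9*(0 + √(0² + 324))) = -28153 + (96 - 18 + 0 - 18*√(0 + 324))/(9*(0 + √(0 + 324))) = -28153 + (96 - 18 + 0 - 18*√324)/(9*(0 + √324)) = -28153 + (96 - 18 + 0 - 18*18)/(9*(0 + 18)) = -28153 + (⅑)*(96 - 18 + 0 - 324)/18 = -28153 + (⅑)*(1/18)*(-246) = -28153 - 41/27 = -760172/27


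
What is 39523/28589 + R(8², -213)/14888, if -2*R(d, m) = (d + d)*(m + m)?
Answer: 15543965/4836739 ≈ 3.2137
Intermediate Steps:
R(d, m) = -2*d*m (R(d, m) = -(d + d)*(m + m)/2 = -2*d*2*m/2 = -2*d*m)
39523/28589 + R(8², -213)/14888 = 39523/28589 - 2*8²*(-213)/14888 = 39523*(1/28589) - 2*64*(-213)*(1/14888) = 3593/2599 + 27264*(1/14888) = 3593/2599 + 3408/1861 = 15543965/4836739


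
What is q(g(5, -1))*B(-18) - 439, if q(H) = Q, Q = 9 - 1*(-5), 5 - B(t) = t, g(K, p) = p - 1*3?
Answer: -117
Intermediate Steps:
g(K, p) = -3 + p (g(K, p) = p - 3 = -3 + p)
B(t) = 5 - t
Q = 14 (Q = 9 + 5 = 14)
q(H) = 14
q(g(5, -1))*B(-18) - 439 = 14*(5 - 1*(-18)) - 439 = 14*(5 + 18) - 439 = 14*23 - 439 = 322 - 439 = -117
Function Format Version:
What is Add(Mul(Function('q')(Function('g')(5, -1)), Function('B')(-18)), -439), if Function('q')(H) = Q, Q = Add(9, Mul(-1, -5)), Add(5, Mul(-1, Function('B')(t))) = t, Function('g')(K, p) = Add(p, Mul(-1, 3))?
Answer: -117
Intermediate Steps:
Function('g')(K, p) = Add(-3, p) (Function('g')(K, p) = Add(p, -3) = Add(-3, p))
Function('B')(t) = Add(5, Mul(-1, t))
Q = 14 (Q = Add(9, 5) = 14)
Function('q')(H) = 14
Add(Mul(Function('q')(Function('g')(5, -1)), Function('B')(-18)), -439) = Add(Mul(14, Add(5, Mul(-1, -18))), -439) = Add(Mul(14, Add(5, 18)), -439) = Add(Mul(14, 23), -439) = Add(322, -439) = -117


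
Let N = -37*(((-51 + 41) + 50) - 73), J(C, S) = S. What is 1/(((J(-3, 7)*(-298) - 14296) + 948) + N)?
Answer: -1/14213 ≈ -7.0358e-5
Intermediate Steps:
N = 1221 (N = -37*((-10 + 50) - 73) = -37*(40 - 73) = -37*(-33) = 1221)
1/(((J(-3, 7)*(-298) - 14296) + 948) + N) = 1/(((7*(-298) - 14296) + 948) + 1221) = 1/(((-2086 - 14296) + 948) + 1221) = 1/((-16382 + 948) + 1221) = 1/(-15434 + 1221) = 1/(-14213) = -1/14213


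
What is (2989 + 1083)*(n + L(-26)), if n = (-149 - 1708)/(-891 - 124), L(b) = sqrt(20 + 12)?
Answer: 7561704/1015 + 16288*sqrt(2) ≈ 30485.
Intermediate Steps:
L(b) = 4*sqrt(2) (L(b) = sqrt(32) = 4*sqrt(2))
n = 1857/1015 (n = -1857/(-1015) = -1857*(-1/1015) = 1857/1015 ≈ 1.8296)
(2989 + 1083)*(n + L(-26)) = (2989 + 1083)*(1857/1015 + 4*sqrt(2)) = 4072*(1857/1015 + 4*sqrt(2)) = 7561704/1015 + 16288*sqrt(2)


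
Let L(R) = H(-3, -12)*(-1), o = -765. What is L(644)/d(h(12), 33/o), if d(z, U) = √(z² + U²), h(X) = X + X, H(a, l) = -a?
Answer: -765*√37454521/37454521 ≈ -0.12500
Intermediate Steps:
h(X) = 2*X
L(R) = -3 (L(R) = -1*(-3)*(-1) = 3*(-1) = -3)
d(z, U) = √(U² + z²)
L(644)/d(h(12), 33/o) = -3/√((33/(-765))² + (2*12)²) = -3/√((33*(-1/765))² + 24²) = -3/√((-11/255)² + 576) = -3/√(121/65025 + 576) = -3*255*√37454521/37454521 = -765*√37454521/37454521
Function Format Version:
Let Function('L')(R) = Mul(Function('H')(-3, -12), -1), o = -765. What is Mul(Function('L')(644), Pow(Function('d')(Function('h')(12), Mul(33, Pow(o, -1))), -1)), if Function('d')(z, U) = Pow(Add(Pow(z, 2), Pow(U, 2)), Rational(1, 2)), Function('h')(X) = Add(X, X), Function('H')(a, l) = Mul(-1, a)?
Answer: Mul(Rational(-765, 37454521), Pow(37454521, Rational(1, 2))) ≈ -0.12500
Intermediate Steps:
Function('h')(X) = Mul(2, X)
Function('L')(R) = -3 (Function('L')(R) = Mul(Mul(-1, -3), -1) = Mul(3, -1) = -3)
Function('d')(z, U) = Pow(Add(Pow(U, 2), Pow(z, 2)), Rational(1, 2))
Mul(Function('L')(644), Pow(Function('d')(Function('h')(12), Mul(33, Pow(o, -1))), -1)) = Mul(-3, Pow(Pow(Add(Pow(Mul(33, Pow(-765, -1)), 2), Pow(Mul(2, 12), 2)), Rational(1, 2)), -1)) = Mul(-3, Pow(Pow(Add(Pow(Mul(33, Rational(-1, 765)), 2), Pow(24, 2)), Rational(1, 2)), -1)) = Mul(-3, Pow(Pow(Add(Pow(Rational(-11, 255), 2), 576), Rational(1, 2)), -1)) = Mul(-3, Pow(Pow(Add(Rational(121, 65025), 576), Rational(1, 2)), -1)) = Mul(-3, Pow(Pow(Rational(37454521, 65025), Rational(1, 2)), -1)) = Mul(-3, Pow(Mul(Rational(1, 255), Pow(37454521, Rational(1, 2))), -1)) = Mul(-3, Mul(Rational(255, 37454521), Pow(37454521, Rational(1, 2)))) = Mul(Rational(-765, 37454521), Pow(37454521, Rational(1, 2)))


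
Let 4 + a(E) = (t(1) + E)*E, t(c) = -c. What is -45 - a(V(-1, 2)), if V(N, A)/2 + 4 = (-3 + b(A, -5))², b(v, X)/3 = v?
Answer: -131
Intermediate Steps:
b(v, X) = 3*v
V(N, A) = -8 + 2*(-3 + 3*A)²
a(E) = -4 + E*(-1 + E) (a(E) = -4 + (-1*1 + E)*E = -4 + (-1 + E)*E = -4 + E*(-1 + E))
-45 - a(V(-1, 2)) = -45 - (-4 + (-8 + 18*(-1 + 2)²)² - (-8 + 18*(-1 + 2)²)) = -45 - (-4 + (-8 + 18*1²)² - (-8 + 18*1²)) = -45 - (-4 + (-8 + 18*1)² - (-8 + 18*1)) = -45 - (-4 + (-8 + 18)² - (-8 + 18)) = -45 - (-4 + 10² - 1*10) = -45 - (-4 + 100 - 10) = -45 - 1*86 = -45 - 86 = -131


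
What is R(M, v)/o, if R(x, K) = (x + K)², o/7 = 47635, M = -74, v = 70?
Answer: 16/333445 ≈ 4.7984e-5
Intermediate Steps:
o = 333445 (o = 7*47635 = 333445)
R(x, K) = (K + x)²
R(M, v)/o = (70 - 74)²/333445 = (-4)²*(1/333445) = 16*(1/333445) = 16/333445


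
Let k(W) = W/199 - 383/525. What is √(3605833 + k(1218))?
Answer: 22*√3252712267623/20895 ≈ 1898.9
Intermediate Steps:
k(W) = -383/525 + W/199 (k(W) = W*(1/199) - 383*1/525 = W/199 - 383/525 = -383/525 + W/199)
√(3605833 + k(1218)) = √(3605833 + (-383/525 + (1/199)*1218)) = √(3605833 + (-383/525 + 1218/199)) = √(3605833 + 563233/104475) = √(376719965908/104475) = 22*√3252712267623/20895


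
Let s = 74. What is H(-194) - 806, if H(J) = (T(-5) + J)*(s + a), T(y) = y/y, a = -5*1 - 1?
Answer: -13930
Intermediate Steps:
a = -6 (a = -5 - 1 = -6)
T(y) = 1
H(J) = 68 + 68*J (H(J) = (1 + J)*(74 - 6) = (1 + J)*68 = 68 + 68*J)
H(-194) - 806 = (68 + 68*(-194)) - 806 = (68 - 13192) - 806 = -13124 - 806 = -13930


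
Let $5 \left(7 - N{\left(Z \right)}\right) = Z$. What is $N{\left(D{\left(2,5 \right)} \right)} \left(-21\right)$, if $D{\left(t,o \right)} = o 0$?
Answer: $-147$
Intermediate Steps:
$D{\left(t,o \right)} = 0$
$N{\left(Z \right)} = 7 - \frac{Z}{5}$
$N{\left(D{\left(2,5 \right)} \right)} \left(-21\right) = \left(7 - 0\right) \left(-21\right) = \left(7 + 0\right) \left(-21\right) = 7 \left(-21\right) = -147$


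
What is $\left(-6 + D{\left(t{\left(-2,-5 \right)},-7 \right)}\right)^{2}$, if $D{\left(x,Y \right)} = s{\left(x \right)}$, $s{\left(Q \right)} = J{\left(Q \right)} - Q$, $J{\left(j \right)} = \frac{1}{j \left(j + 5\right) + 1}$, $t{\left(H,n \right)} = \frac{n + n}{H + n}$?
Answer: $\frac{655616025}{12201049} \approx 53.734$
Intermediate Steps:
$t{\left(H,n \right)} = \frac{2 n}{H + n}$
$J{\left(j \right)} = \frac{1}{1 + j \left(5 + j\right)}$ ($J{\left(j \right)} = \frac{1}{j \left(5 + j\right) + 1} = \frac{1}{1 + j \left(5 + j\right)}$)
$s{\left(Q \right)} = \frac{1}{1 + Q^{2} + 5 Q} - Q$
$D{\left(x,Y \right)} = \frac{1}{1 + x^{2} + 5 x} - x$
$\left(-6 + D{\left(t{\left(-2,-5 \right)},-7 \right)}\right)^{2} = \left(-6 - \left(- \frac{1}{1 + \left(2 \left(-5\right) \frac{1}{-2 - 5}\right)^{2} + 5 \cdot 2 \left(-5\right) \frac{1}{-2 - 5}} + 2 \left(-5\right) \frac{1}{-2 - 5}\right)\right)^{2} = \left(-6 - \left(- \frac{1}{1 + \left(2 \left(-5\right) \frac{1}{-7}\right)^{2} + 5 \cdot 2 \left(-5\right) \frac{1}{-7}} + 2 \left(-5\right) \frac{1}{-7}\right)\right)^{2} = \left(-6 - \left(- \frac{1}{1 + \left(2 \left(-5\right) \left(- \frac{1}{7}\right)\right)^{2} + 5 \cdot 2 \left(-5\right) \left(- \frac{1}{7}\right)} + 2 \left(-5\right) \left(- \frac{1}{7}\right)\right)\right)^{2} = \left(-6 + \left(\frac{1}{1 + \left(\frac{10}{7}\right)^{2} + 5 \cdot \frac{10}{7}} - \frac{10}{7}\right)\right)^{2} = \left(-6 - \left(\frac{10}{7} - \frac{1}{1 + \frac{100}{49} + \frac{50}{7}}\right)\right)^{2} = \left(-6 - \left(\frac{10}{7} - \frac{1}{\frac{499}{49}}\right)\right)^{2} = \left(-6 + \left(\frac{49}{499} - \frac{10}{7}\right)\right)^{2} = \left(-6 - \frac{4647}{3493}\right)^{2} = \left(- \frac{25605}{3493}\right)^{2} = \frac{655616025}{12201049}$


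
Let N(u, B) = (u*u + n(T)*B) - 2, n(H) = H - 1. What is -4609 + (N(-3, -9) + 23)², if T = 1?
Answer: -3709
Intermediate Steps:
n(H) = -1 + H
N(u, B) = -2 + u² (N(u, B) = (u*u + (-1 + 1)*B) - 2 = (u² + 0*B) - 2 = (u² + 0) - 2 = u² - 2 = -2 + u²)
-4609 + (N(-3, -9) + 23)² = -4609 + ((-2 + (-3)²) + 23)² = -4609 + ((-2 + 9) + 23)² = -4609 + (7 + 23)² = -4609 + 30² = -4609 + 900 = -3709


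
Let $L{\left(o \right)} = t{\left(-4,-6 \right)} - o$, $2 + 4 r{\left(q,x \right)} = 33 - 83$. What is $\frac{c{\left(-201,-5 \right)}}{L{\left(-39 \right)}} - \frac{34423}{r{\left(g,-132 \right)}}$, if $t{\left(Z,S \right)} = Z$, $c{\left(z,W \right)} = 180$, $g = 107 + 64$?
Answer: $\frac{241429}{91} \approx 2653.1$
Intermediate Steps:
$g = 171$
$r{\left(q,x \right)} = -13$ ($r{\left(q,x \right)} = - \frac{1}{2} + \frac{33 - 83}{4} = - \frac{1}{2} + \frac{1}{4} \left(-50\right) = - \frac{1}{2} - \frac{25}{2} = -13$)
$L{\left(o \right)} = -4 - o$
$\frac{c{\left(-201,-5 \right)}}{L{\left(-39 \right)}} - \frac{34423}{r{\left(g,-132 \right)}} = \frac{180}{-4 - -39} - \frac{34423}{-13} = \frac{180}{-4 + 39} - - \frac{34423}{13} = \frac{180}{35} + \frac{34423}{13} = 180 \cdot \frac{1}{35} + \frac{34423}{13} = \frac{36}{7} + \frac{34423}{13} = \frac{241429}{91}$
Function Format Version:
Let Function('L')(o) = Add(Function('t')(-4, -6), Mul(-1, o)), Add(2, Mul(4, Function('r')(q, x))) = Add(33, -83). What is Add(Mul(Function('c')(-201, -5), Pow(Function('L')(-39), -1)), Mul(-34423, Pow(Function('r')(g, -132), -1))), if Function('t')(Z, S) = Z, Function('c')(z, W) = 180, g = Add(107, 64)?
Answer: Rational(241429, 91) ≈ 2653.1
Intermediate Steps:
g = 171
Function('r')(q, x) = -13 (Function('r')(q, x) = Add(Rational(-1, 2), Mul(Rational(1, 4), Add(33, -83))) = Add(Rational(-1, 2), Mul(Rational(1, 4), -50)) = Add(Rational(-1, 2), Rational(-25, 2)) = -13)
Function('L')(o) = Add(-4, Mul(-1, o))
Add(Mul(Function('c')(-201, -5), Pow(Function('L')(-39), -1)), Mul(-34423, Pow(Function('r')(g, -132), -1))) = Add(Mul(180, Pow(Add(-4, Mul(-1, -39)), -1)), Mul(-34423, Pow(-13, -1))) = Add(Mul(180, Pow(Add(-4, 39), -1)), Mul(-34423, Rational(-1, 13))) = Add(Mul(180, Pow(35, -1)), Rational(34423, 13)) = Add(Mul(180, Rational(1, 35)), Rational(34423, 13)) = Add(Rational(36, 7), Rational(34423, 13)) = Rational(241429, 91)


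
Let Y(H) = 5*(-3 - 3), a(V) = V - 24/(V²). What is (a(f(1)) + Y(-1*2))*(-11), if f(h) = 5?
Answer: 7139/25 ≈ 285.56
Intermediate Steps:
a(V) = V - 24/V²
Y(H) = -30 (Y(H) = 5*(-6) = -30)
(a(f(1)) + Y(-1*2))*(-11) = ((5 - 24/5²) - 30)*(-11) = ((5 - 24*1/25) - 30)*(-11) = ((5 - 24/25) - 30)*(-11) = (101/25 - 30)*(-11) = -649/25*(-11) = 7139/25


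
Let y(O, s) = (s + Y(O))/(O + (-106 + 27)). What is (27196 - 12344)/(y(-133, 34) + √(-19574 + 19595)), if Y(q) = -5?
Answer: 91310096/942983 + 667508288*√21/942983 ≈ 3340.7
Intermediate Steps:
y(O, s) = (-5 + s)/(-79 + O) (y(O, s) = (s - 5)/(O + (-106 + 27)) = (-5 + s)/(O - 79) = (-5 + s)/(-79 + O))
(27196 - 12344)/(y(-133, 34) + √(-19574 + 19595)) = (27196 - 12344)/((-5 + 34)/(-79 - 133) + √(-19574 + 19595)) = 14852/(29/(-212) + √21) = 14852/(-1/212*29 + √21) = 14852/(-29/212 + √21)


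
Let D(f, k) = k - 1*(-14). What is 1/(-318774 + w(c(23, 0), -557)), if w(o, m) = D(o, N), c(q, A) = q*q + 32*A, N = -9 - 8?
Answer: -1/318777 ≈ -3.1370e-6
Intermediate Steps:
N = -17
D(f, k) = 14 + k (D(f, k) = k + 14 = 14 + k)
c(q, A) = q² + 32*A
w(o, m) = -3 (w(o, m) = 14 - 17 = -3)
1/(-318774 + w(c(23, 0), -557)) = 1/(-318774 - 3) = 1/(-318777) = -1/318777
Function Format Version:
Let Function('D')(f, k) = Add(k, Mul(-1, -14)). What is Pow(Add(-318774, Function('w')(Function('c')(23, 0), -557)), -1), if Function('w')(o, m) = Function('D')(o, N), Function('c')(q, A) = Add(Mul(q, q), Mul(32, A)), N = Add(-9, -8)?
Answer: Rational(-1, 318777) ≈ -3.1370e-6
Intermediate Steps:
N = -17
Function('D')(f, k) = Add(14, k) (Function('D')(f, k) = Add(k, 14) = Add(14, k))
Function('c')(q, A) = Add(Pow(q, 2), Mul(32, A))
Function('w')(o, m) = -3 (Function('w')(o, m) = Add(14, -17) = -3)
Pow(Add(-318774, Function('w')(Function('c')(23, 0), -557)), -1) = Pow(Add(-318774, -3), -1) = Pow(-318777, -1) = Rational(-1, 318777)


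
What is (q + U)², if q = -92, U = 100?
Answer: 64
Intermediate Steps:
(q + U)² = (-92 + 100)² = 8² = 64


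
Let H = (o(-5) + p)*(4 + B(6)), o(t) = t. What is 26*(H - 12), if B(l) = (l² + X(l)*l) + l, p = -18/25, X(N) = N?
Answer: -312676/25 ≈ -12507.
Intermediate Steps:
p = -18/25 (p = -18*1/25 = -18/25 ≈ -0.72000)
B(l) = l + 2*l² (B(l) = (l² + l*l) + l = (l² + l²) + l = 2*l² + l = l + 2*l²)
H = -11726/25 (H = (-5 - 18/25)*(4 + 6*(1 + 2*6)) = -143*(4 + 6*(1 + 12))/25 = -143*(4 + 6*13)/25 = -143*(4 + 78)/25 = -143/25*82 = -11726/25 ≈ -469.04)
26*(H - 12) = 26*(-11726/25 - 12) = 26*(-12026/25) = -312676/25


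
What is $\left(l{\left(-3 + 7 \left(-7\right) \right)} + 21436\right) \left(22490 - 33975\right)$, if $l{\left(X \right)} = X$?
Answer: $-245595240$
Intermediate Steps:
$\left(l{\left(-3 + 7 \left(-7\right) \right)} + 21436\right) \left(22490 - 33975\right) = \left(\left(-3 + 7 \left(-7\right)\right) + 21436\right) \left(22490 - 33975\right) = \left(\left(-3 - 49\right) + 21436\right) \left(-11485\right) = \left(-52 + 21436\right) \left(-11485\right) = 21384 \left(-11485\right) = -245595240$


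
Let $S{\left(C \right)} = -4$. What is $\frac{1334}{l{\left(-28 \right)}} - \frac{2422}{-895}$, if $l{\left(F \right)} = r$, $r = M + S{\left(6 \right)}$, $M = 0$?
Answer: $- \frac{592121}{1790} \approx -330.79$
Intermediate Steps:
$r = -4$ ($r = 0 - 4 = -4$)
$l{\left(F \right)} = -4$
$\frac{1334}{l{\left(-28 \right)}} - \frac{2422}{-895} = \frac{1334}{-4} - \frac{2422}{-895} = 1334 \left(- \frac{1}{4}\right) - - \frac{2422}{895} = - \frac{667}{2} + \frac{2422}{895} = - \frac{592121}{1790}$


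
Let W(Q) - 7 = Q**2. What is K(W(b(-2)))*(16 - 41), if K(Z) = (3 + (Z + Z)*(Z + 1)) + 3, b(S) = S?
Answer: -6750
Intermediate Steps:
W(Q) = 7 + Q**2
K(Z) = 6 + 2*Z*(1 + Z) (K(Z) = (3 + (2*Z)*(1 + Z)) + 3 = (3 + 2*Z*(1 + Z)) + 3 = 6 + 2*Z*(1 + Z))
K(W(b(-2)))*(16 - 41) = (6 + 2*(7 + (-2)**2) + 2*(7 + (-2)**2)**2)*(16 - 41) = (6 + 2*(7 + 4) + 2*(7 + 4)**2)*(-25) = (6 + 2*11 + 2*11**2)*(-25) = (6 + 22 + 2*121)*(-25) = (6 + 22 + 242)*(-25) = 270*(-25) = -6750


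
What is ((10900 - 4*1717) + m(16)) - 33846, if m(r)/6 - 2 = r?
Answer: -29706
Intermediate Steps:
m(r) = 12 + 6*r
((10900 - 4*1717) + m(16)) - 33846 = ((10900 - 4*1717) + (12 + 6*16)) - 33846 = ((10900 - 6868) + (12 + 96)) - 33846 = (4032 + 108) - 33846 = 4140 - 33846 = -29706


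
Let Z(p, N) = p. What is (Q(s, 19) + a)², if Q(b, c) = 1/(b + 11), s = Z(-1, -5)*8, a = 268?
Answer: 648025/9 ≈ 72003.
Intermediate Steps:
s = -8 (s = -1*8 = -8)
Q(b, c) = 1/(11 + b)
(Q(s, 19) + a)² = (1/(11 - 8) + 268)² = (1/3 + 268)² = (⅓ + 268)² = (805/3)² = 648025/9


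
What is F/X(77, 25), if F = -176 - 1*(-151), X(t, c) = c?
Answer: -1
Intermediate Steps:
F = -25 (F = -176 + 151 = -25)
F/X(77, 25) = -25/25 = -25*1/25 = -1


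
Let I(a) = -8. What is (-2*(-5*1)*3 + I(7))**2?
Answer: 484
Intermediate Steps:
(-2*(-5*1)*3 + I(7))**2 = (-2*(-5*1)*3 - 8)**2 = (-(-10)*3 - 8)**2 = (-2*(-15) - 8)**2 = (30 - 8)**2 = 22**2 = 484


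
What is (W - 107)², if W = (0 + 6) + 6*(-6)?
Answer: 18769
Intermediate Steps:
W = -30 (W = 6 - 36 = -30)
(W - 107)² = (-30 - 107)² = (-137)² = 18769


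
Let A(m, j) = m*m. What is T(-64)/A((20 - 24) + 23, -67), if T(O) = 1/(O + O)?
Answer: -1/46208 ≈ -2.1641e-5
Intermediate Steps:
A(m, j) = m²
T(O) = 1/(2*O)
T(-64)/A((20 - 24) + 23, -67) = ((½)/(-64))/(((20 - 24) + 23)²) = ((½)*(-1/64))/((-4 + 23)²) = -1/(128*(19²)) = -1/128/361 = -1/128*1/361 = -1/46208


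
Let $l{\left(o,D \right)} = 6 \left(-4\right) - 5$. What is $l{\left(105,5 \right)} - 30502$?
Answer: $-30531$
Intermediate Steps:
$l{\left(o,D \right)} = -29$ ($l{\left(o,D \right)} = -24 - 5 = -29$)
$l{\left(105,5 \right)} - 30502 = -29 - 30502 = -30531$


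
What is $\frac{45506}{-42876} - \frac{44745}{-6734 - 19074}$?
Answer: $\frac{186016943}{276635952} \approx 0.67243$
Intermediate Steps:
$\frac{45506}{-42876} - \frac{44745}{-6734 - 19074} = 45506 \left(- \frac{1}{42876}\right) - \frac{44745}{-6734 - 19074} = - \frac{22753}{21438} - \frac{44745}{-25808} = - \frac{22753}{21438} - - \frac{44745}{25808} = - \frac{22753}{21438} + \frac{44745}{25808} = \frac{186016943}{276635952}$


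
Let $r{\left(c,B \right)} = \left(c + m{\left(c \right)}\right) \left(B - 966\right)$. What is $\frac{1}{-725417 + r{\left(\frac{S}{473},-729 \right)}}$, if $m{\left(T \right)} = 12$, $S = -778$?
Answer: $- \frac{473}{351424351} \approx -1.346 \cdot 10^{-6}$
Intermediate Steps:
$r{\left(c,B \right)} = \left(-966 + B\right) \left(12 + c\right)$ ($r{\left(c,B \right)} = \left(c + 12\right) \left(B - 966\right) = \left(12 + c\right) \left(-966 + B\right) = \left(-966 + B\right) \left(12 + c\right)$)
$\frac{1}{-725417 + r{\left(\frac{S}{473},-729 \right)}} = \frac{1}{-725417 - \left(20340 + 1695 \left(-778\right) \frac{1}{473}\right)} = \frac{1}{-725417 - \frac{8302110}{473}} = \frac{1}{- \frac{351424351}{473}} = - \frac{473}{351424351}$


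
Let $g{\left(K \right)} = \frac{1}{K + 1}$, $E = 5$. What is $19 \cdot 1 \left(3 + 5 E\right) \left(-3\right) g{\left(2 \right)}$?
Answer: $-532$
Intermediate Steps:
$g{\left(K \right)} = \frac{1}{1 + K}$
$19 \cdot 1 \left(3 + 5 E\right) \left(-3\right) g{\left(2 \right)} = \frac{19 \cdot 1 \left(3 + 5 \cdot 5\right) \left(-3\right)}{1 + 2} = \frac{19 \cdot 1 \left(3 + 25\right) \left(-3\right)}{3} = 19 \cdot 1 \cdot 28 \left(-3\right) \frac{1}{3} = 19 \cdot 28 \left(-3\right) \frac{1}{3} = 19 \left(-84\right) \frac{1}{3} = \left(-1596\right) \frac{1}{3} = -532$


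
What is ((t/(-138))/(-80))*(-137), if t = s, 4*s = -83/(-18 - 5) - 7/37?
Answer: -13289/1252672 ≈ -0.010609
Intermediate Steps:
s = 1455/1702 (s = (-83/(-18 - 5) - 7/37)/4 = (-83/(-23) - 7*1/37)/4 = (-83*(-1/23) - 7/37)/4 = (83/23 - 7/37)/4 = (¼)*(2910/851) = 1455/1702 ≈ 0.85488)
t = 1455/1702 ≈ 0.85488
((t/(-138))/(-80))*(-137) = (((1455/1702)/(-138))/(-80))*(-137) = -291*(-1)/(27232*138)*(-137) = -1/80*(-485/78292)*(-137) = (97/1252672)*(-137) = -13289/1252672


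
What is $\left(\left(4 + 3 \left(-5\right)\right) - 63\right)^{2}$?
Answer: $5476$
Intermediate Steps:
$\left(\left(4 + 3 \left(-5\right)\right) - 63\right)^{2} = \left(\left(4 - 15\right) - 63\right)^{2} = \left(-11 - 63\right)^{2} = \left(-74\right)^{2} = 5476$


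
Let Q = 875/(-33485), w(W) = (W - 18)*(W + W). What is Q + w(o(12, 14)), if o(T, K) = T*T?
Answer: 243020561/6697 ≈ 36288.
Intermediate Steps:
o(T, K) = T**2
w(W) = 2*W*(-18 + W) (w(W) = (-18 + W)*(2*W) = 2*W*(-18 + W))
Q = -175/6697 (Q = 875*(-1/33485) = -175/6697 ≈ -0.026131)
Q + w(o(12, 14)) = -175/6697 + 2*12**2*(-18 + 12**2) = -175/6697 + 2*144*(-18 + 144) = -175/6697 + 2*144*126 = -175/6697 + 36288 = 243020561/6697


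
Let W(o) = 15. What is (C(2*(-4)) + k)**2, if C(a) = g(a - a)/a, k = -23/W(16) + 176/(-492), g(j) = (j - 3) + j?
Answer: 55636681/24206400 ≈ 2.2984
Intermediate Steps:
g(j) = -3 + 2*j (g(j) = (-3 + j) + j = -3 + 2*j)
k = -1163/615 (k = -23/15 + 176/(-492) = -23*1/15 + 176*(-1/492) = -23/15 - 44/123 = -1163/615 ≈ -1.8911)
C(a) = -3/a (C(a) = (-3 + 2*(a - a))/a = (-3 + 2*0)/a = (-3 + 0)/a = -3/a)
(C(2*(-4)) + k)**2 = (-3/(2*(-4)) - 1163/615)**2 = (-3/(-8) - 1163/615)**2 = (-3*(-1/8) - 1163/615)**2 = (3/8 - 1163/615)**2 = (-7459/4920)**2 = 55636681/24206400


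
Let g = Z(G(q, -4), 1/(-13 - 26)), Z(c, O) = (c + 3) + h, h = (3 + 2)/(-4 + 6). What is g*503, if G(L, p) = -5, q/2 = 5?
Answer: 503/2 ≈ 251.50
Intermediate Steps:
q = 10 (q = 2*5 = 10)
h = 5/2 ≈ 2.5000
Z(c, O) = 11/2 + c (Z(c, O) = (c + 3) + 5/2 = (3 + c) + 5/2 = 11/2 + c)
g = 1/2 (g = 11/2 - 5 = 1/2 ≈ 0.50000)
g*503 = (1/2)*503 = 503/2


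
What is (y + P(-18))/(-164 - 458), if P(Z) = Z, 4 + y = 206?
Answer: -92/311 ≈ -0.29582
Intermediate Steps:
y = 202 (y = -4 + 206 = 202)
(y + P(-18))/(-164 - 458) = (202 - 18)/(-164 - 458) = 184/(-622) = 184*(-1/622) = -92/311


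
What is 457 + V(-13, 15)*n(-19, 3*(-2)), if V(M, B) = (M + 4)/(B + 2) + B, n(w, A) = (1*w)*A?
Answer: 35813/17 ≈ 2106.6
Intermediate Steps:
n(w, A) = A*w (n(w, A) = w*A = A*w)
V(M, B) = B + (4 + M)/(2 + B) (V(M, B) = (4 + M)/(2 + B) + B = B + (4 + M)/(2 + B))
457 + V(-13, 15)*n(-19, 3*(-2)) = 457 + ((4 - 13 + 15² + 2*15)/(2 + 15))*((3*(-2))*(-19)) = 457 + ((4 - 13 + 225 + 30)/17)*(-6*(-19)) = 457 + ((1/17)*246)*114 = 457 + (246/17)*114 = 457 + 28044/17 = 35813/17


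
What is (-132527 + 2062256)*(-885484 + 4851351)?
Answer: 7653048560043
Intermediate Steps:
(-132527 + 2062256)*(-885484 + 4851351) = 1929729*3965867 = 7653048560043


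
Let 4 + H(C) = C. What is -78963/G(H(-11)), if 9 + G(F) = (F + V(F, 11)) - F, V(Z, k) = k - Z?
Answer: -78963/17 ≈ -4644.9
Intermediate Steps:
H(C) = -4 + C
G(F) = 2 - F (G(F) = -9 + ((F + (11 - F)) - F) = -9 + (11 - F) = 2 - F)
-78963/G(H(-11)) = -78963/(2 - (-4 - 11)) = -78963/(2 - 1*(-15)) = -78963/(2 + 15) = -78963/17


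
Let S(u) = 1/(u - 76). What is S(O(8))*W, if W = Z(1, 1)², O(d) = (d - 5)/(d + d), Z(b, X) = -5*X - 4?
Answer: -1296/1213 ≈ -1.0684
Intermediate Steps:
Z(b, X) = -4 - 5*X
O(d) = (-5 + d)/(2*d) (O(d) = (-5 + d)/((2*d)) = (-5 + d)*(1/(2*d)) = (-5 + d)/(2*d))
W = 81 (W = (-4 - 5*1)² = (-4 - 5)² = (-9)² = 81)
S(u) = 1/(-76 + u)
S(O(8))*W = 81/(-76 + (½)*(-5 + 8)/8) = 81/(-76 + (½)*(⅛)*3) = 81/(-76 + 3/16) = 81/(-1213/16) = -16/1213*81 = -1296/1213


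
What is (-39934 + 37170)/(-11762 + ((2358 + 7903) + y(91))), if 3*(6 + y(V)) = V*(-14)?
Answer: 8292/5795 ≈ 1.4309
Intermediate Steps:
y(V) = -6 - 14*V/3 (y(V) = -6 + (V*(-14))/3 = -6 + (-14*V)/3 = -6 - 14*V/3)
(-39934 + 37170)/(-11762 + ((2358 + 7903) + y(91))) = (-39934 + 37170)/(-11762 + ((2358 + 7903) + (-6 - 14/3*91))) = -2764/(-11762 + (10261 + (-6 - 1274/3))) = -2764/(-11762 + (10261 - 1292/3)) = -2764/(-11762 + 29491/3) = -2764/(-5795/3) = -2764*(-3/5795) = 8292/5795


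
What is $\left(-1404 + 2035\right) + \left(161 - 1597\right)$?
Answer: $-805$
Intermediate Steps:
$\left(-1404 + 2035\right) + \left(161 - 1597\right) = 631 + \left(161 - 1597\right) = 631 - 1436 = -805$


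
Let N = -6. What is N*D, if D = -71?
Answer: 426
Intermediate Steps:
N*D = -6*(-71) = 426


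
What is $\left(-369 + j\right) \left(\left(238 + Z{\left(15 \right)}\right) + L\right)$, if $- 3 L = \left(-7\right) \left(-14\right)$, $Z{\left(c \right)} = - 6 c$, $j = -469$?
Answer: $- \frac{289948}{3} \approx -96649.0$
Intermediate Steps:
$L = - \frac{98}{3}$ ($L = - \frac{\left(-7\right) \left(-14\right)}{3} = \left(- \frac{1}{3}\right) 98 = - \frac{98}{3} \approx -32.667$)
$\left(-369 + j\right) \left(\left(238 + Z{\left(15 \right)}\right) + L\right) = \left(-369 - 469\right) \left(\left(238 - 90\right) - \frac{98}{3}\right) = - 838 \left(\left(238 - 90\right) - \frac{98}{3}\right) = - 838 \left(148 - \frac{98}{3}\right) = \left(-838\right) \frac{346}{3} = - \frac{289948}{3}$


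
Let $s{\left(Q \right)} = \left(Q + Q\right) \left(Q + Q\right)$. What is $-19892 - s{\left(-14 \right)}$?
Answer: $-20676$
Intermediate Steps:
$s{\left(Q \right)} = 4 Q^{2}$ ($s{\left(Q \right)} = 2 Q 2 Q = 4 Q^{2}$)
$-19892 - s{\left(-14 \right)} = -19892 - 4 \left(-14\right)^{2} = -19892 - 4 \cdot 196 = -19892 - 784 = -20676$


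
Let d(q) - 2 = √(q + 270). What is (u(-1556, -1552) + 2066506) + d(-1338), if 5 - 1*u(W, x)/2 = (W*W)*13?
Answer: -60883018 + 2*I*√267 ≈ -6.0883e+7 + 32.68*I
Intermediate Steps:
d(q) = 2 + √(270 + q) (d(q) = 2 + √(q + 270) = 2 + √(270 + q))
u(W, x) = 10 - 26*W² (u(W, x) = 10 - 2*W*W*13 = 10 - 2*W²*13 = 10 - 26*W²)
(u(-1556, -1552) + 2066506) + d(-1338) = ((10 - 26*(-1556)²) + 2066506) + (2 + √(270 - 1338)) = ((10 - 26*2421136) + 2066506) + (2 + √(-1068)) = ((10 - 62949536) + 2066506) + (2 + 2*I*√267) = (-62949526 + 2066506) + (2 + 2*I*√267) = -60883020 + (2 + 2*I*√267) = -60883018 + 2*I*√267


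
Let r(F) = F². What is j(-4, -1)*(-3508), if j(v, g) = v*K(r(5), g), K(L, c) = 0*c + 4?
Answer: 56128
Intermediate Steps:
K(L, c) = 4 (K(L, c) = 0 + 4 = 4)
j(v, g) = 4*v (j(v, g) = v*4 = 4*v)
j(-4, -1)*(-3508) = (4*(-4))*(-3508) = -16*(-3508) = 56128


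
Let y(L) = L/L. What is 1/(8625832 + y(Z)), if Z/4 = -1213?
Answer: 1/8625833 ≈ 1.1593e-7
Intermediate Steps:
Z = -4852 (Z = 4*(-1213) = -4852)
y(L) = 1
1/(8625832 + y(Z)) = 1/(8625832 + 1) = 1/8625833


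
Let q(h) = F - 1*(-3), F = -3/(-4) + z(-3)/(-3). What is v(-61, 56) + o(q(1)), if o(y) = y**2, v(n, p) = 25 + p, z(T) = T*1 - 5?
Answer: 17593/144 ≈ 122.17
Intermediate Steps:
z(T) = -5 + T (z(T) = T - 5 = -5 + T)
F = 41/12 (F = -3/(-4) + (-5 - 3)/(-3) = -3*(-1/4) - 8*(-1/3) = 3/4 + 8/3 = 41/12 ≈ 3.4167)
q(h) = 77/12 (q(h) = 41/12 - 1*(-3) = 41/12 + 3 = 77/12)
v(-61, 56) + o(q(1)) = (25 + 56) + (77/12)**2 = 81 + 5929/144 = 17593/144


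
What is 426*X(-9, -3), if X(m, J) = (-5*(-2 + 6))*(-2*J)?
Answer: -51120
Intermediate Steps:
X(m, J) = 40*J (X(m, J) = (-5*4)*(-2*J) = -(-40)*J = 40*J)
426*X(-9, -3) = 426*(40*(-3)) = 426*(-120) = -51120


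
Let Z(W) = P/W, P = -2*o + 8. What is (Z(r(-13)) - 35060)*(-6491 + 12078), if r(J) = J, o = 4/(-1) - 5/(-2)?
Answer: -2546504317/13 ≈ -1.9589e+8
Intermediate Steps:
o = -3/2 (o = 4*(-1) - 5*(-½) = -4 + 5/2 = -3/2 ≈ -1.5000)
P = 11 (P = -2*(-3/2) + 8 = 3 + 8 = 11)
Z(W) = 11/W
(Z(r(-13)) - 35060)*(-6491 + 12078) = (11/(-13) - 35060)*(-6491 + 12078) = (11*(-1/13) - 35060)*5587 = (-11/13 - 35060)*5587 = -455791/13*5587 = -2546504317/13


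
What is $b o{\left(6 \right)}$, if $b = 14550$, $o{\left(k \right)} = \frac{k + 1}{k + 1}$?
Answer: $14550$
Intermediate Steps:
$o{\left(k \right)} = 1$ ($o{\left(k \right)} = \frac{1 + k}{1 + k} = 1$)
$b o{\left(6 \right)} = 14550 \cdot 1 = 14550$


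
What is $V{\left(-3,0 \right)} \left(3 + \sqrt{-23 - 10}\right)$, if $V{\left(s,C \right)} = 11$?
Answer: $33 + 11 i \sqrt{33} \approx 33.0 + 63.19 i$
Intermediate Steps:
$V{\left(-3,0 \right)} \left(3 + \sqrt{-23 - 10}\right) = 11 \left(3 + \sqrt{-23 - 10}\right) = 11 \left(3 + \sqrt{-33}\right) = 11 \left(3 + i \sqrt{33}\right) = 33 + 11 i \sqrt{33}$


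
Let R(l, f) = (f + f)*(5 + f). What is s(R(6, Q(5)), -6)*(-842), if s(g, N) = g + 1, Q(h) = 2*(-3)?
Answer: -10946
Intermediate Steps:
Q(h) = -6
R(l, f) = 2*f*(5 + f) (R(l, f) = (2*f)*(5 + f) = 2*f*(5 + f))
s(g, N) = 1 + g
s(R(6, Q(5)), -6)*(-842) = (1 + 2*(-6)*(5 - 6))*(-842) = (1 + 2*(-6)*(-1))*(-842) = (1 + 12)*(-842) = 13*(-842) = -10946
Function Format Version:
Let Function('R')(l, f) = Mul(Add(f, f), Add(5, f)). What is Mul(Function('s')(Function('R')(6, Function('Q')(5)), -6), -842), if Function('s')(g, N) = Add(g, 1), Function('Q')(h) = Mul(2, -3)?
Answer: -10946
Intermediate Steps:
Function('Q')(h) = -6
Function('R')(l, f) = Mul(2, f, Add(5, f)) (Function('R')(l, f) = Mul(Mul(2, f), Add(5, f)) = Mul(2, f, Add(5, f)))
Function('s')(g, N) = Add(1, g)
Mul(Function('s')(Function('R')(6, Function('Q')(5)), -6), -842) = Mul(Add(1, Mul(2, -6, Add(5, -6))), -842) = Mul(Add(1, Mul(2, -6, -1)), -842) = Mul(Add(1, 12), -842) = Mul(13, -842) = -10946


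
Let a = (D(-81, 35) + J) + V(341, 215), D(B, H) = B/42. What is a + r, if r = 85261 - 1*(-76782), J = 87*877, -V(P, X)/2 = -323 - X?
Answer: 3351825/14 ≈ 2.3942e+5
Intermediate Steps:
D(B, H) = B/42 (D(B, H) = B*(1/42) = B/42)
V(P, X) = 646 + 2*X (V(P, X) = -2*(-323 - X) = 646 + 2*X)
J = 76299
r = 162043 (r = 85261 + 76782 = 162043)
a = 1083223/14 (a = ((1/42)*(-81) + 76299) + (646 + 2*215) = (-27/14 + 76299) + (646 + 430) = 1068159/14 + 1076 = 1083223/14 ≈ 77373.)
a + r = 1083223/14 + 162043 = 3351825/14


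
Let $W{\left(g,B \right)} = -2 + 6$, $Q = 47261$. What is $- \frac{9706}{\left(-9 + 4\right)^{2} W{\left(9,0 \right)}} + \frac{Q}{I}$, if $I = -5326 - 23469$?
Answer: $- \frac{28421037}{287950} \approx -98.701$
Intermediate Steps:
$W{\left(g,B \right)} = 4$
$I = -28795$
$- \frac{9706}{\left(-9 + 4\right)^{2} W{\left(9,0 \right)}} + \frac{Q}{I} = - \frac{9706}{\left(-9 + 4\right)^{2} \cdot 4} + \frac{47261}{-28795} = - \frac{9706}{\left(-5\right)^{2} \cdot 4} + 47261 \left(- \frac{1}{28795}\right) = - \frac{9706}{25 \cdot 4} - \frac{47261}{28795} = - \frac{9706}{100} - \frac{47261}{28795} = \left(-9706\right) \frac{1}{100} - \frac{47261}{28795} = - \frac{4853}{50} - \frac{47261}{28795} = - \frac{28421037}{287950}$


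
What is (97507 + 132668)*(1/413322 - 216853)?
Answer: -6876870624397125/137774 ≈ -4.9914e+10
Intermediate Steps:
(97507 + 132668)*(1/413322 - 216853) = 230175*(1/413322 - 216853) = 230175*(-89630115665/413322) = -6876870624397125/137774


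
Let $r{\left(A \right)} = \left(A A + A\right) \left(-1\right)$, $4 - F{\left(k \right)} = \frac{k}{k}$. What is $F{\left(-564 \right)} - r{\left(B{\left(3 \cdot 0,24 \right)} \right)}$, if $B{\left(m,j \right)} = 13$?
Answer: $185$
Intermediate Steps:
$F{\left(k \right)} = 3$ ($F{\left(k \right)} = 4 - \frac{k}{k} = 4 - 1 = 3$)
$r{\left(A \right)} = - A - A^{2}$ ($r{\left(A \right)} = \left(A^{2} + A\right) \left(-1\right) = \left(A + A^{2}\right) \left(-1\right) = - A - A^{2}$)
$F{\left(-564 \right)} - r{\left(B{\left(3 \cdot 0,24 \right)} \right)} = 3 - \left(-1\right) 13 \left(1 + 13\right) = 3 - \left(-1\right) 13 \cdot 14 = 3 - -182 = 3 + 182 = 185$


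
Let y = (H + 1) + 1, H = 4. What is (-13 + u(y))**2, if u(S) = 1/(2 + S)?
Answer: 10609/64 ≈ 165.77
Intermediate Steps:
y = 6 (y = (4 + 1) + 1 = 5 + 1 = 6)
(-13 + u(y))**2 = (-13 + 1/(2 + 6))**2 = (-13 + 1/8)**2 = (-103/8)**2 = 10609/64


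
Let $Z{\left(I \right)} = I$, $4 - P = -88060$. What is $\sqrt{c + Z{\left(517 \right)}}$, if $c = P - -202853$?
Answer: $\sqrt{291434} \approx 539.85$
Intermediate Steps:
$P = 88064$ ($P = 4 - -88060 = 4 + 88060 = 88064$)
$c = 290917$ ($c = 88064 - -202853 = 88064 + 202853 = 290917$)
$\sqrt{c + Z{\left(517 \right)}} = \sqrt{290917 + 517} = \sqrt{291434}$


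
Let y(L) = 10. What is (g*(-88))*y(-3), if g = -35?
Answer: 30800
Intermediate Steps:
(g*(-88))*y(-3) = -35*(-88)*10 = 3080*10 = 30800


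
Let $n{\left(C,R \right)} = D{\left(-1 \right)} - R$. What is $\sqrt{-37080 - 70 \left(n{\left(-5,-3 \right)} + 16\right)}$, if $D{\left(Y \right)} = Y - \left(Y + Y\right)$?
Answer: $4 i \sqrt{2405} \approx 196.16 i$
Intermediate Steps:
$D{\left(Y \right)} = - Y$ ($D{\left(Y \right)} = Y - 2 Y = - Y$)
$n{\left(C,R \right)} = 1 - R$ ($n{\left(C,R \right)} = \left(-1\right) \left(-1\right) - R = 1 - R$)
$\sqrt{-37080 - 70 \left(n{\left(-5,-3 \right)} + 16\right)} = \sqrt{-37080 - 70 \left(\left(1 - -3\right) + 16\right)} = \sqrt{-37080 - 70 \left(\left(1 + 3\right) + 16\right)} = \sqrt{-37080 - 70 \left(4 + 16\right)} = \sqrt{-37080 - 1400} = \sqrt{-38480} = 4 i \sqrt{2405}$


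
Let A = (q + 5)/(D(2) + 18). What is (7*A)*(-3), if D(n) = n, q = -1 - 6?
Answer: 21/10 ≈ 2.1000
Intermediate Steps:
q = -7
A = -1/10 (A = (-7 + 5)/(2 + 18) = -2/20 = -2*1/20 = -1/10 ≈ -0.10000)
(7*A)*(-3) = (7*(-1/10))*(-3) = -7/10*(-3) = 21/10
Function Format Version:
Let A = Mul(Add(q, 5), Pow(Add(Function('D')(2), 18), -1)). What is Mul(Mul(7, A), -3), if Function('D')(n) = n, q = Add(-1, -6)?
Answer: Rational(21, 10) ≈ 2.1000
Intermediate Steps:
q = -7
A = Rational(-1, 10) (A = Mul(Add(-7, 5), Pow(Add(2, 18), -1)) = Mul(-2, Pow(20, -1)) = Mul(-2, Rational(1, 20)) = Rational(-1, 10) ≈ -0.10000)
Mul(Mul(7, A), -3) = Mul(Mul(7, Rational(-1, 10)), -3) = Mul(Rational(-7, 10), -3) = Rational(21, 10)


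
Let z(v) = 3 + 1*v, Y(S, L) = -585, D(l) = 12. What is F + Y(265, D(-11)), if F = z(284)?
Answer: -298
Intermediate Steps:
z(v) = 3 + v
F = 287 (F = 3 + 284 = 287)
F + Y(265, D(-11)) = 287 - 585 = -298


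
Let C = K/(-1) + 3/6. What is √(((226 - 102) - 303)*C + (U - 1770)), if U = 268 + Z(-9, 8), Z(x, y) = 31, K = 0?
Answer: I*√6242/2 ≈ 39.503*I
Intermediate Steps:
C = ½ (C = 0/(-1) + 3/6 = 0*(-1) + 3*(⅙) = 0 + ½ = ½ ≈ 0.50000)
U = 299 (U = 268 + 31 = 299)
√(((226 - 102) - 303)*C + (U - 1770)) = √(((226 - 102) - 303)*(½) + (299 - 1770)) = √((124 - 303)*(½) - 1471) = √(-179*½ - 1471) = √(-179/2 - 1471) = √(-3121/2) = I*√6242/2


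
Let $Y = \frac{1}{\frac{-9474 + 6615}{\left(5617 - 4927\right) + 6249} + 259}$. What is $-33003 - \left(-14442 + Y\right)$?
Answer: $- \frac{11101596267}{598114} \approx -18561.0$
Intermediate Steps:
$Y = \frac{2313}{598114}$ ($Y = \frac{1}{- \frac{2859}{\left(5617 - 4927\right) + 6249} + 259} = \frac{1}{- \frac{2859}{690 + 6249} + 259} = \frac{1}{- \frac{2859}{6939} + 259} = \frac{1}{\left(-2859\right) \frac{1}{6939} + 259} = \frac{1}{- \frac{953}{2313} + 259} = \frac{1}{\frac{598114}{2313}} = \frac{2313}{598114} \approx 0.0038672$)
$-33003 - \left(-14442 + Y\right) = -33003 - \left(-14442 + \frac{2313}{598114}\right) = -33003 - - \frac{8637960075}{598114} = -33003 + \frac{8637960075}{598114} = - \frac{11101596267}{598114}$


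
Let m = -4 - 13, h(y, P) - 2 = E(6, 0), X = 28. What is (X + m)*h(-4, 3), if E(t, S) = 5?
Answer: 77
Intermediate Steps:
h(y, P) = 7 (h(y, P) = 2 + 5 = 7)
m = -17
(X + m)*h(-4, 3) = (28 - 17)*7 = 11*7 = 77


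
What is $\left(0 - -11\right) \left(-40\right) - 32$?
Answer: $-472$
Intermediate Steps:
$\left(0 - -11\right) \left(-40\right) - 32 = \left(0 + 11\right) \left(-40\right) - 32 = 11 \left(-40\right) - 32 = -440 - 32 = -472$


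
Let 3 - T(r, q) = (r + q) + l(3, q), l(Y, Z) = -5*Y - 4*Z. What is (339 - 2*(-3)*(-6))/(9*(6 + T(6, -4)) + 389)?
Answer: 303/443 ≈ 0.68397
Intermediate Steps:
T(r, q) = 18 - r + 3*q (T(r, q) = 3 - ((r + q) + (-5*3 - 4*q)) = 3 - ((q + r) + (-15 - 4*q)) = 3 - (-15 + r - 3*q) = 3 + (15 - r + 3*q) = 18 - r + 3*q)
(339 - 2*(-3)*(-6))/(9*(6 + T(6, -4)) + 389) = (339 - 2*(-3)*(-6))/(9*(6 + (18 - 1*6 + 3*(-4))) + 389) = (339 + 6*(-6))/(9*(6 + (18 - 6 - 12)) + 389) = (339 - 36)/(9*(6 + 0) + 389) = 303/(9*6 + 389) = 303/(54 + 389) = 303/443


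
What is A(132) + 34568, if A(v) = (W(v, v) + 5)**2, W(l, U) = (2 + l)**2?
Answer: 322632089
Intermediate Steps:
A(v) = (5 + (2 + v)**2)**2 (A(v) = ((2 + v)**2 + 5)**2 = (5 + (2 + v)**2)**2)
A(132) + 34568 = (5 + (2 + 132)**2)**2 + 34568 = (5 + 134**2)**2 + 34568 = (5 + 17956)**2 + 34568 = 17961**2 + 34568 = 322597521 + 34568 = 322632089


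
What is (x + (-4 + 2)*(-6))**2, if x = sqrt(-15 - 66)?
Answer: 63 + 216*I ≈ 63.0 + 216.0*I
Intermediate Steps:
x = 9*I (x = sqrt(-81) = 9*I ≈ 9.0*I)
(x + (-4 + 2)*(-6))**2 = (9*I + (-4 + 2)*(-6))**2 = (9*I - 2*(-6))**2 = (9*I + 12)**2 = (12 + 9*I)**2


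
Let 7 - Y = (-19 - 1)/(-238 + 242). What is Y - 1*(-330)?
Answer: 342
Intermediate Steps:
Y = 12 (Y = 7 - (-19 - 1)/(-238 + 242) = 7 - (-20)/4 = 7 - 1*(-5) = 7 + 5 = 12)
Y - 1*(-330) = 12 - 1*(-330) = 12 + 330 = 342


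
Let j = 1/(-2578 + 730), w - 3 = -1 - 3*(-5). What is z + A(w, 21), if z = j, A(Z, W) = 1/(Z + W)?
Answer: 905/35112 ≈ 0.025775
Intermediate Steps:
w = 17 (w = 3 + (-1 - 3*(-5)) = 3 + (-1 + 15) = 3 + 14 = 17)
j = -1/1848 (j = 1/(-1848) = -1/1848 ≈ -0.00054113)
A(Z, W) = 1/(W + Z)
z = -1/1848 ≈ -0.00054113
z + A(w, 21) = -1/1848 + 1/(21 + 17) = -1/1848 + 1/38 = 905/35112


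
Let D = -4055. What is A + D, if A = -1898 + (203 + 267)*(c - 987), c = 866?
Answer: -62823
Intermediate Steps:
A = -58768 (A = -1898 + (203 + 267)*(866 - 987) = -1898 + 470*(-121) = -1898 - 56870 = -58768)
A + D = -58768 - 4055 = -62823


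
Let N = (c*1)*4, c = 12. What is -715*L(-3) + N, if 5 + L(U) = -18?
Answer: 16493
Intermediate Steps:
L(U) = -23 (L(U) = -5 - 18 = -23)
N = 48 (N = (12*1)*4 = 12*4 = 48)
-715*L(-3) + N = -715*(-23) + 48 = 16445 + 48 = 16493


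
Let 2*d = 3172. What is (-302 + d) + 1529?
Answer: 2813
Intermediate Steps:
d = 1586 (d = (½)*3172 = 1586)
(-302 + d) + 1529 = (-302 + 1586) + 1529 = 1284 + 1529 = 2813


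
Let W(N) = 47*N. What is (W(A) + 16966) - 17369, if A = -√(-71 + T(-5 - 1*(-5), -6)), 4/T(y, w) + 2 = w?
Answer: -403 - 47*I*√286/2 ≈ -403.0 - 397.42*I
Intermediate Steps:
T(y, w) = 4/(-2 + w)
A = -I*√286/2 (A = -√(-71 + 4/(-2 - 6)) = -√(-71 + 4/(-8)) = -√(-71 + 4*(-⅛)) = -√(-71 - ½) = -√(-143/2) = -I*√286/2 ≈ -8.4558*I)
(W(A) + 16966) - 17369 = (47*(-I*√286/2) + 16966) - 17369 = (-47*I*√286/2 + 16966) - 17369 = (16966 - 47*I*√286/2) - 17369 = -403 - 47*I*√286/2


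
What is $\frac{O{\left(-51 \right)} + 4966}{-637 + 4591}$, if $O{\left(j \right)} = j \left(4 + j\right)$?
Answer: $\frac{7363}{3954} \approx 1.8622$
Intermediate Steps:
$\frac{O{\left(-51 \right)} + 4966}{-637 + 4591} = \frac{- 51 \left(4 - 51\right) + 4966}{-637 + 4591} = \frac{\left(-51\right) \left(-47\right) + 4966}{3954} = \left(2397 + 4966\right) \frac{1}{3954} = 7363 \cdot \frac{1}{3954} = \frac{7363}{3954}$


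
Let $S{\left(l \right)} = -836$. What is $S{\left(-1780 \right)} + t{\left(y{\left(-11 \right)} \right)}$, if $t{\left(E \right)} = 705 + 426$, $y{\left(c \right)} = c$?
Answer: $295$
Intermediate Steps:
$t{\left(E \right)} = 1131$
$S{\left(-1780 \right)} + t{\left(y{\left(-11 \right)} \right)} = -836 + 1131 = 295$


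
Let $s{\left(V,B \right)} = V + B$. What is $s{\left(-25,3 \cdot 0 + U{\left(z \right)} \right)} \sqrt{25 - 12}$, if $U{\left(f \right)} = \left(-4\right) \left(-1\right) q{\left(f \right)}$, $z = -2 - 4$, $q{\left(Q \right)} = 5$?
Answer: $- 5 \sqrt{13} \approx -18.028$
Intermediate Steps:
$z = -6$ ($z = -2 - 4 = -6$)
$U{\left(f \right)} = 20$ ($U{\left(f \right)} = \left(-4\right) \left(-1\right) 5 = 4 \cdot 5 = 20$)
$s{\left(V,B \right)} = B + V$
$s{\left(-25,3 \cdot 0 + U{\left(z \right)} \right)} \sqrt{25 - 12} = \left(\left(3 \cdot 0 + 20\right) - 25\right) \sqrt{25 - 12} = \left(\left(0 + 20\right) - 25\right) \sqrt{13} = \left(20 - 25\right) \sqrt{13} = - 5 \sqrt{13}$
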